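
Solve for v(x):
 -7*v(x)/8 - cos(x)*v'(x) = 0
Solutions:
 v(x) = C1*(sin(x) - 1)^(7/16)/(sin(x) + 1)^(7/16)


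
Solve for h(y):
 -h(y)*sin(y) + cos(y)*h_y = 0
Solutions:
 h(y) = C1/cos(y)


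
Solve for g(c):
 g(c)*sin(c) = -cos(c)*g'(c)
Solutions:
 g(c) = C1*cos(c)


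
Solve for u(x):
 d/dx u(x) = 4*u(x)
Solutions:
 u(x) = C1*exp(4*x)


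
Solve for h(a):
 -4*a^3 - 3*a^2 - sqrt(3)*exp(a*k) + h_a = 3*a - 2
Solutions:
 h(a) = C1 + a^4 + a^3 + 3*a^2/2 - 2*a + sqrt(3)*exp(a*k)/k


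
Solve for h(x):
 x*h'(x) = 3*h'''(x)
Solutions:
 h(x) = C1 + Integral(C2*airyai(3^(2/3)*x/3) + C3*airybi(3^(2/3)*x/3), x)


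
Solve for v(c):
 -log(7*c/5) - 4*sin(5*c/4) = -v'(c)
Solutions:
 v(c) = C1 + c*log(c) - c*log(5) - c + c*log(7) - 16*cos(5*c/4)/5


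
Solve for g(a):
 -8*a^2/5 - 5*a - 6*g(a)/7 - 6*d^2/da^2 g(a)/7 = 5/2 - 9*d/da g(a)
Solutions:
 g(a) = C1*exp(a*(21 - 5*sqrt(17))/4) + C2*exp(a*(5*sqrt(17) + 21)/4) - 28*a^2/15 - 1351*a/30 - 14161/30


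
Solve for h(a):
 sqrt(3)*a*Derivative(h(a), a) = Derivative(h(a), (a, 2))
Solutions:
 h(a) = C1 + C2*erfi(sqrt(2)*3^(1/4)*a/2)


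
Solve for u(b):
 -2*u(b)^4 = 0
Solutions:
 u(b) = 0


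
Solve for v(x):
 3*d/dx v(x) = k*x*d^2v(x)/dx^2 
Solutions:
 v(x) = C1 + x^(((re(k) + 3)*re(k) + im(k)^2)/(re(k)^2 + im(k)^2))*(C2*sin(3*log(x)*Abs(im(k))/(re(k)^2 + im(k)^2)) + C3*cos(3*log(x)*im(k)/(re(k)^2 + im(k)^2)))


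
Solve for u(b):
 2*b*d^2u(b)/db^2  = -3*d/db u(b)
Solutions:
 u(b) = C1 + C2/sqrt(b)


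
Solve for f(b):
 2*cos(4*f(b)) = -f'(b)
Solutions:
 f(b) = -asin((C1 + exp(16*b))/(C1 - exp(16*b)))/4 + pi/4
 f(b) = asin((C1 + exp(16*b))/(C1 - exp(16*b)))/4


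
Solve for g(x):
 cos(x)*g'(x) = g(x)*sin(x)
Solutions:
 g(x) = C1/cos(x)


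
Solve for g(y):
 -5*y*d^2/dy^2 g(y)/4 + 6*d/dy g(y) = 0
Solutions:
 g(y) = C1 + C2*y^(29/5)


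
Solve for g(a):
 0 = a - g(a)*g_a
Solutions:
 g(a) = -sqrt(C1 + a^2)
 g(a) = sqrt(C1 + a^2)


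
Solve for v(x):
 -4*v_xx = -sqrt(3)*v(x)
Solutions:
 v(x) = C1*exp(-3^(1/4)*x/2) + C2*exp(3^(1/4)*x/2)


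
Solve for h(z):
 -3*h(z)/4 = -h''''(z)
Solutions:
 h(z) = C1*exp(-sqrt(2)*3^(1/4)*z/2) + C2*exp(sqrt(2)*3^(1/4)*z/2) + C3*sin(sqrt(2)*3^(1/4)*z/2) + C4*cos(sqrt(2)*3^(1/4)*z/2)


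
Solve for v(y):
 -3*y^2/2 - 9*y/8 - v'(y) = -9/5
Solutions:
 v(y) = C1 - y^3/2 - 9*y^2/16 + 9*y/5


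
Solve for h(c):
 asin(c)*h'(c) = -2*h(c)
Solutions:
 h(c) = C1*exp(-2*Integral(1/asin(c), c))


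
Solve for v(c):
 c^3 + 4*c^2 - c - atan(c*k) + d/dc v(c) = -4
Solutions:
 v(c) = C1 - c^4/4 - 4*c^3/3 + c^2/2 - 4*c + Piecewise((c*atan(c*k) - log(c^2*k^2 + 1)/(2*k), Ne(k, 0)), (0, True))


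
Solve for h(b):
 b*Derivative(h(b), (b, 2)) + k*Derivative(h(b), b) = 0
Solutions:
 h(b) = C1 + b^(1 - re(k))*(C2*sin(log(b)*Abs(im(k))) + C3*cos(log(b)*im(k)))


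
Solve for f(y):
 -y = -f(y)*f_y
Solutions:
 f(y) = -sqrt(C1 + y^2)
 f(y) = sqrt(C1 + y^2)


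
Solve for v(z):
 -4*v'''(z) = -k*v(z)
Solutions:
 v(z) = C1*exp(2^(1/3)*k^(1/3)*z/2) + C2*exp(2^(1/3)*k^(1/3)*z*(-1 + sqrt(3)*I)/4) + C3*exp(-2^(1/3)*k^(1/3)*z*(1 + sqrt(3)*I)/4)


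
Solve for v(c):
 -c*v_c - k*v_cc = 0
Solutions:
 v(c) = C1 + C2*sqrt(k)*erf(sqrt(2)*c*sqrt(1/k)/2)


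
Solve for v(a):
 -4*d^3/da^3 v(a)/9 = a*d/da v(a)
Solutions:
 v(a) = C1 + Integral(C2*airyai(-2^(1/3)*3^(2/3)*a/2) + C3*airybi(-2^(1/3)*3^(2/3)*a/2), a)


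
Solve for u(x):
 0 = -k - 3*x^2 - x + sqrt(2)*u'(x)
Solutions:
 u(x) = C1 + sqrt(2)*k*x/2 + sqrt(2)*x^3/2 + sqrt(2)*x^2/4


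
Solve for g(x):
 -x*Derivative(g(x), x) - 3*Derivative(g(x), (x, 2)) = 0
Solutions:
 g(x) = C1 + C2*erf(sqrt(6)*x/6)


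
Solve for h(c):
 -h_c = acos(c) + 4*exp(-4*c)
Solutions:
 h(c) = C1 - c*acos(c) + sqrt(1 - c^2) + exp(-4*c)


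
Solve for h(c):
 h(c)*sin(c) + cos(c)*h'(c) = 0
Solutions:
 h(c) = C1*cos(c)


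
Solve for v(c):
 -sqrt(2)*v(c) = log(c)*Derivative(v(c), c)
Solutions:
 v(c) = C1*exp(-sqrt(2)*li(c))


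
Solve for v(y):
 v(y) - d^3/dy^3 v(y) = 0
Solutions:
 v(y) = C3*exp(y) + (C1*sin(sqrt(3)*y/2) + C2*cos(sqrt(3)*y/2))*exp(-y/2)


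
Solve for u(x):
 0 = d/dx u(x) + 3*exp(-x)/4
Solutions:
 u(x) = C1 + 3*exp(-x)/4


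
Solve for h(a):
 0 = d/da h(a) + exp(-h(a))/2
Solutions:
 h(a) = log(C1 - a/2)


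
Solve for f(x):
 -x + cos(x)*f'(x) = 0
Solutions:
 f(x) = C1 + Integral(x/cos(x), x)


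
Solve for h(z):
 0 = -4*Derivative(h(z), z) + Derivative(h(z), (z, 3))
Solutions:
 h(z) = C1 + C2*exp(-2*z) + C3*exp(2*z)


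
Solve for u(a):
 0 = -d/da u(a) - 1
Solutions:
 u(a) = C1 - a


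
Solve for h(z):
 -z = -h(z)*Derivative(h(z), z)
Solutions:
 h(z) = -sqrt(C1 + z^2)
 h(z) = sqrt(C1 + z^2)


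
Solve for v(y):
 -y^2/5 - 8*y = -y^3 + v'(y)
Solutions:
 v(y) = C1 + y^4/4 - y^3/15 - 4*y^2


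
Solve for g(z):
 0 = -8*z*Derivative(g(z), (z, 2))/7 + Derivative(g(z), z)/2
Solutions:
 g(z) = C1 + C2*z^(23/16)


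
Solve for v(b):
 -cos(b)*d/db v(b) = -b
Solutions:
 v(b) = C1 + Integral(b/cos(b), b)


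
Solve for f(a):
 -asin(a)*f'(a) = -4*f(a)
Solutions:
 f(a) = C1*exp(4*Integral(1/asin(a), a))


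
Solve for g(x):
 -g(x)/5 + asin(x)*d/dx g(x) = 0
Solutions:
 g(x) = C1*exp(Integral(1/asin(x), x)/5)


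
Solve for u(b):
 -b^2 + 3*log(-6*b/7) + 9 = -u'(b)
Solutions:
 u(b) = C1 + b^3/3 - 3*b*log(-b) + 3*b*(-2 - log(6) + log(7))


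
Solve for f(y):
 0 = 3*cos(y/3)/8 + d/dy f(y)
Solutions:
 f(y) = C1 - 9*sin(y/3)/8


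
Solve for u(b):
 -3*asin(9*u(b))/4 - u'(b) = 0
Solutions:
 Integral(1/asin(9*_y), (_y, u(b))) = C1 - 3*b/4


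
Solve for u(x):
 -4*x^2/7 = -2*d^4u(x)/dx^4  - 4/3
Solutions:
 u(x) = C1 + C2*x + C3*x^2 + C4*x^3 + x^6/1260 - x^4/36


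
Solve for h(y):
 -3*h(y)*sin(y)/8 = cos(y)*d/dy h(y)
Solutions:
 h(y) = C1*cos(y)^(3/8)


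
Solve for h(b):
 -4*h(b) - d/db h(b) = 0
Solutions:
 h(b) = C1*exp(-4*b)


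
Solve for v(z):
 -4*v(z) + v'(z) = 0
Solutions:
 v(z) = C1*exp(4*z)


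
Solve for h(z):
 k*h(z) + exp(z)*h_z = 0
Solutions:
 h(z) = C1*exp(k*exp(-z))


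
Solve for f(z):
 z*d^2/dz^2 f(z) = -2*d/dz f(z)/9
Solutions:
 f(z) = C1 + C2*z^(7/9)


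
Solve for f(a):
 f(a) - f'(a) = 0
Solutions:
 f(a) = C1*exp(a)


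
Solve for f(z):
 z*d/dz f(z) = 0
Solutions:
 f(z) = C1


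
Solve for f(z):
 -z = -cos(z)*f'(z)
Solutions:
 f(z) = C1 + Integral(z/cos(z), z)


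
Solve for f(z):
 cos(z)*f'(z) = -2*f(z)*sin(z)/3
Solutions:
 f(z) = C1*cos(z)^(2/3)


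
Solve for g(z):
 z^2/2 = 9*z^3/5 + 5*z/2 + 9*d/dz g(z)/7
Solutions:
 g(z) = C1 - 7*z^4/20 + 7*z^3/54 - 35*z^2/36


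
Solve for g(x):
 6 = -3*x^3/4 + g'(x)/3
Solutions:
 g(x) = C1 + 9*x^4/16 + 18*x


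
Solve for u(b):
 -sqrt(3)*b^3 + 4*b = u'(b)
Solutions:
 u(b) = C1 - sqrt(3)*b^4/4 + 2*b^2


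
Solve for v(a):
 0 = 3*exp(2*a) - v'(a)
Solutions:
 v(a) = C1 + 3*exp(2*a)/2


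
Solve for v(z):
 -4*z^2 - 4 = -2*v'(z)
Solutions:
 v(z) = C1 + 2*z^3/3 + 2*z


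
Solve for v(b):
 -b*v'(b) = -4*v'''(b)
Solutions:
 v(b) = C1 + Integral(C2*airyai(2^(1/3)*b/2) + C3*airybi(2^(1/3)*b/2), b)


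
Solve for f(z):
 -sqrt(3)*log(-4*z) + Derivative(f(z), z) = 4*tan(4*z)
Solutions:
 f(z) = C1 + sqrt(3)*z*(log(-z) - 1) + 2*sqrt(3)*z*log(2) - log(cos(4*z))


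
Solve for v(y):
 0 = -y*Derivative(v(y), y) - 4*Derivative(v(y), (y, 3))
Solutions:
 v(y) = C1 + Integral(C2*airyai(-2^(1/3)*y/2) + C3*airybi(-2^(1/3)*y/2), y)


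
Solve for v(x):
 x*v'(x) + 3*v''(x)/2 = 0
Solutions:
 v(x) = C1 + C2*erf(sqrt(3)*x/3)


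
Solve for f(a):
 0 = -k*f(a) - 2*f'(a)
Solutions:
 f(a) = C1*exp(-a*k/2)


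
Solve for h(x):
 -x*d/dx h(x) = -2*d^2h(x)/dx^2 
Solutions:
 h(x) = C1 + C2*erfi(x/2)


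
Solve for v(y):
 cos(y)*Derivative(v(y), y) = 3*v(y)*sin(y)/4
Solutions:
 v(y) = C1/cos(y)^(3/4)


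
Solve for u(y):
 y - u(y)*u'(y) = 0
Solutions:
 u(y) = -sqrt(C1 + y^2)
 u(y) = sqrt(C1 + y^2)


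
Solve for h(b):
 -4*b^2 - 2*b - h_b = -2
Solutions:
 h(b) = C1 - 4*b^3/3 - b^2 + 2*b


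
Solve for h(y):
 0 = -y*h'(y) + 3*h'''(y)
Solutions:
 h(y) = C1 + Integral(C2*airyai(3^(2/3)*y/3) + C3*airybi(3^(2/3)*y/3), y)


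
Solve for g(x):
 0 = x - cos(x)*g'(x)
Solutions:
 g(x) = C1 + Integral(x/cos(x), x)


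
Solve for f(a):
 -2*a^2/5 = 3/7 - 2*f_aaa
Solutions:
 f(a) = C1 + C2*a + C3*a^2 + a^5/300 + a^3/28


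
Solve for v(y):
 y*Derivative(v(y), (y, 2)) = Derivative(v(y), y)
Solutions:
 v(y) = C1 + C2*y^2


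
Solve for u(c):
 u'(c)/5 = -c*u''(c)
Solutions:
 u(c) = C1 + C2*c^(4/5)


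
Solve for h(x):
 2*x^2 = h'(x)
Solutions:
 h(x) = C1 + 2*x^3/3


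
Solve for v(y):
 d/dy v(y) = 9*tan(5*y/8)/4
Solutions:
 v(y) = C1 - 18*log(cos(5*y/8))/5


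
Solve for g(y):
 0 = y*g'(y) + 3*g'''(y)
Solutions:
 g(y) = C1 + Integral(C2*airyai(-3^(2/3)*y/3) + C3*airybi(-3^(2/3)*y/3), y)


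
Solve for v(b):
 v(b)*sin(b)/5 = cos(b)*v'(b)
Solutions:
 v(b) = C1/cos(b)^(1/5)


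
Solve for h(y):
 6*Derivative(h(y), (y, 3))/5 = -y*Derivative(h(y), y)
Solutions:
 h(y) = C1 + Integral(C2*airyai(-5^(1/3)*6^(2/3)*y/6) + C3*airybi(-5^(1/3)*6^(2/3)*y/6), y)


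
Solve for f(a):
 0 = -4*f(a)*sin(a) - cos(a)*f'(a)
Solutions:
 f(a) = C1*cos(a)^4


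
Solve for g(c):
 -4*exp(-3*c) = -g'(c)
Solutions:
 g(c) = C1 - 4*exp(-3*c)/3


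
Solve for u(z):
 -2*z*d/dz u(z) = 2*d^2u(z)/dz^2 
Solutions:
 u(z) = C1 + C2*erf(sqrt(2)*z/2)


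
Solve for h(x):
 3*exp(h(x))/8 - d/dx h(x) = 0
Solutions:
 h(x) = log(-1/(C1 + 3*x)) + 3*log(2)


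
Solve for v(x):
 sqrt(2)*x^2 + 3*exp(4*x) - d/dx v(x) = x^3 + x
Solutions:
 v(x) = C1 - x^4/4 + sqrt(2)*x^3/3 - x^2/2 + 3*exp(4*x)/4


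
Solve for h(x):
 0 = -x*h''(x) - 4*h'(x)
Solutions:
 h(x) = C1 + C2/x^3


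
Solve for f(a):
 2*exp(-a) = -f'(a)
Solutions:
 f(a) = C1 + 2*exp(-a)


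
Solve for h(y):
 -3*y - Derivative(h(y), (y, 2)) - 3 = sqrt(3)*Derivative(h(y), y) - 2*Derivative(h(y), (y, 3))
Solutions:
 h(y) = C1 + C2*exp(y*(1 - sqrt(1 + 8*sqrt(3)))/4) + C3*exp(y*(1 + sqrt(1 + 8*sqrt(3)))/4) - sqrt(3)*y^2/2 - sqrt(3)*y + y


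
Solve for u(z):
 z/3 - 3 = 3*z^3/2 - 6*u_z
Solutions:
 u(z) = C1 + z^4/16 - z^2/36 + z/2


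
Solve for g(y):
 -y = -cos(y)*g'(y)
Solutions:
 g(y) = C1 + Integral(y/cos(y), y)


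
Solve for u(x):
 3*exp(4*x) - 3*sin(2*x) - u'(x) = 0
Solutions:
 u(x) = C1 + 3*exp(4*x)/4 + 3*cos(2*x)/2


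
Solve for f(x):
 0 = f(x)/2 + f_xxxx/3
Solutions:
 f(x) = (C1*sin(6^(1/4)*x/2) + C2*cos(6^(1/4)*x/2))*exp(-6^(1/4)*x/2) + (C3*sin(6^(1/4)*x/2) + C4*cos(6^(1/4)*x/2))*exp(6^(1/4)*x/2)


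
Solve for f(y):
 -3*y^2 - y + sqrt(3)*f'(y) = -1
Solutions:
 f(y) = C1 + sqrt(3)*y^3/3 + sqrt(3)*y^2/6 - sqrt(3)*y/3


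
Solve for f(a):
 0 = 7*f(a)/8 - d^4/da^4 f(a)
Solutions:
 f(a) = C1*exp(-14^(1/4)*a/2) + C2*exp(14^(1/4)*a/2) + C3*sin(14^(1/4)*a/2) + C4*cos(14^(1/4)*a/2)


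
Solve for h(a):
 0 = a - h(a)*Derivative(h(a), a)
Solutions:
 h(a) = -sqrt(C1 + a^2)
 h(a) = sqrt(C1 + a^2)


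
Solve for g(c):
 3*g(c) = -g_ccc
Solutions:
 g(c) = C3*exp(-3^(1/3)*c) + (C1*sin(3^(5/6)*c/2) + C2*cos(3^(5/6)*c/2))*exp(3^(1/3)*c/2)


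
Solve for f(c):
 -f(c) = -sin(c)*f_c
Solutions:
 f(c) = C1*sqrt(cos(c) - 1)/sqrt(cos(c) + 1)


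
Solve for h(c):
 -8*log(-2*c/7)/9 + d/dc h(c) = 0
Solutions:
 h(c) = C1 + 8*c*log(-c)/9 + 8*c*(-log(7) - 1 + log(2))/9


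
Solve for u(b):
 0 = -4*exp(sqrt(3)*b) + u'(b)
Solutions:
 u(b) = C1 + 4*sqrt(3)*exp(sqrt(3)*b)/3


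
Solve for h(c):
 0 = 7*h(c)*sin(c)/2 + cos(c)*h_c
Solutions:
 h(c) = C1*cos(c)^(7/2)


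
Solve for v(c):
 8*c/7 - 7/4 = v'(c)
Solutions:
 v(c) = C1 + 4*c^2/7 - 7*c/4


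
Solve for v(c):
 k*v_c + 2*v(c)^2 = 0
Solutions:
 v(c) = k/(C1*k + 2*c)


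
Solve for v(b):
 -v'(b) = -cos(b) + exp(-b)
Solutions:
 v(b) = C1 + sin(b) + exp(-b)


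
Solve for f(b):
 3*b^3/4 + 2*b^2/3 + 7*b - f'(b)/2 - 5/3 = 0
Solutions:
 f(b) = C1 + 3*b^4/8 + 4*b^3/9 + 7*b^2 - 10*b/3


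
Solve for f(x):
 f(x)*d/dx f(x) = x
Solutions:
 f(x) = -sqrt(C1 + x^2)
 f(x) = sqrt(C1 + x^2)


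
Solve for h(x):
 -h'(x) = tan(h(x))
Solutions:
 h(x) = pi - asin(C1*exp(-x))
 h(x) = asin(C1*exp(-x))


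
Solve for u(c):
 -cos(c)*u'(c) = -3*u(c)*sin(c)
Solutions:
 u(c) = C1/cos(c)^3


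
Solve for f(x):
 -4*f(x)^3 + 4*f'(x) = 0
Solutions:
 f(x) = -sqrt(2)*sqrt(-1/(C1 + x))/2
 f(x) = sqrt(2)*sqrt(-1/(C1 + x))/2


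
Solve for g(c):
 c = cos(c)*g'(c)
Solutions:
 g(c) = C1 + Integral(c/cos(c), c)


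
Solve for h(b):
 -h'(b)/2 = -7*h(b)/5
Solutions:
 h(b) = C1*exp(14*b/5)


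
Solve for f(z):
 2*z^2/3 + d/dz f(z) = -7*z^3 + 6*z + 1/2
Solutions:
 f(z) = C1 - 7*z^4/4 - 2*z^3/9 + 3*z^2 + z/2


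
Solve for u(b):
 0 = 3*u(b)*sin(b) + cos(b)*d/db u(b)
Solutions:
 u(b) = C1*cos(b)^3


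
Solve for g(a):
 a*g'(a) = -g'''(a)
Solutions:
 g(a) = C1 + Integral(C2*airyai(-a) + C3*airybi(-a), a)


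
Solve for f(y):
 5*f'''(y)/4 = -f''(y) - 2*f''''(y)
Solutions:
 f(y) = C1 + C2*y + (C3*sin(sqrt(103)*y/16) + C4*cos(sqrt(103)*y/16))*exp(-5*y/16)


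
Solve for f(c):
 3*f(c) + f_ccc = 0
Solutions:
 f(c) = C3*exp(-3^(1/3)*c) + (C1*sin(3^(5/6)*c/2) + C2*cos(3^(5/6)*c/2))*exp(3^(1/3)*c/2)


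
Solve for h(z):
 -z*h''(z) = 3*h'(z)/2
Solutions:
 h(z) = C1 + C2/sqrt(z)


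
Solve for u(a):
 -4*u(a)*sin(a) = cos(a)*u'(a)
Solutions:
 u(a) = C1*cos(a)^4


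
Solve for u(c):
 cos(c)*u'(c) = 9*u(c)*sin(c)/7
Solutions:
 u(c) = C1/cos(c)^(9/7)


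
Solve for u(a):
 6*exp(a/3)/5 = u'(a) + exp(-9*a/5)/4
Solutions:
 u(a) = C1 + 18*exp(a/3)/5 + 5*exp(-9*a/5)/36


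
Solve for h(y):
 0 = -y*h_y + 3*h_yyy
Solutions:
 h(y) = C1 + Integral(C2*airyai(3^(2/3)*y/3) + C3*airybi(3^(2/3)*y/3), y)


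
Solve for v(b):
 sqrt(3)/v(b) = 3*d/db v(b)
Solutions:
 v(b) = -sqrt(C1 + 6*sqrt(3)*b)/3
 v(b) = sqrt(C1 + 6*sqrt(3)*b)/3


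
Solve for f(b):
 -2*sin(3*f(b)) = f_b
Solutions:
 f(b) = -acos((-C1 - exp(12*b))/(C1 - exp(12*b)))/3 + 2*pi/3
 f(b) = acos((-C1 - exp(12*b))/(C1 - exp(12*b)))/3


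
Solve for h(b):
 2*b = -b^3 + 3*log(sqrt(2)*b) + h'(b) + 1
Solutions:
 h(b) = C1 + b^4/4 + b^2 - 3*b*log(b) - 3*b*log(2)/2 + 2*b


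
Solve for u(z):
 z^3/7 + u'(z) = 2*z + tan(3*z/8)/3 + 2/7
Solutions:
 u(z) = C1 - z^4/28 + z^2 + 2*z/7 - 8*log(cos(3*z/8))/9


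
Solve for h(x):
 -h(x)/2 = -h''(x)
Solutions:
 h(x) = C1*exp(-sqrt(2)*x/2) + C2*exp(sqrt(2)*x/2)


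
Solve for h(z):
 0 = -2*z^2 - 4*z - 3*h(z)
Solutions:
 h(z) = 2*z*(-z - 2)/3


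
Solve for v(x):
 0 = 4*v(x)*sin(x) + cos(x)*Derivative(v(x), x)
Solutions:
 v(x) = C1*cos(x)^4


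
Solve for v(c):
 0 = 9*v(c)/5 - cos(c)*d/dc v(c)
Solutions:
 v(c) = C1*(sin(c) + 1)^(9/10)/(sin(c) - 1)^(9/10)


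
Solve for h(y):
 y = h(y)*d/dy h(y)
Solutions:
 h(y) = -sqrt(C1 + y^2)
 h(y) = sqrt(C1 + y^2)


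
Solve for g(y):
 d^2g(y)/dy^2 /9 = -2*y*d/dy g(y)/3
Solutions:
 g(y) = C1 + C2*erf(sqrt(3)*y)


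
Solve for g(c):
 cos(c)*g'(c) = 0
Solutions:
 g(c) = C1


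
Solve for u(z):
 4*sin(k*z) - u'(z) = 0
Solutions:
 u(z) = C1 - 4*cos(k*z)/k


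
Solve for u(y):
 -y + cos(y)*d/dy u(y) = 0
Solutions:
 u(y) = C1 + Integral(y/cos(y), y)


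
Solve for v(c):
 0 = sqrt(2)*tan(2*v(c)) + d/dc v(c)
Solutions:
 v(c) = -asin(C1*exp(-2*sqrt(2)*c))/2 + pi/2
 v(c) = asin(C1*exp(-2*sqrt(2)*c))/2


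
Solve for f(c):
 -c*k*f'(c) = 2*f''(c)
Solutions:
 f(c) = Piecewise((-sqrt(pi)*C1*erf(c*sqrt(k)/2)/sqrt(k) - C2, (k > 0) | (k < 0)), (-C1*c - C2, True))


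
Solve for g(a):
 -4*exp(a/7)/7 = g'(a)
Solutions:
 g(a) = C1 - 4*exp(a/7)


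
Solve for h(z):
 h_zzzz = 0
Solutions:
 h(z) = C1 + C2*z + C3*z^2 + C4*z^3


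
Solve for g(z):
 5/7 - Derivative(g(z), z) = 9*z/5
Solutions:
 g(z) = C1 - 9*z^2/10 + 5*z/7


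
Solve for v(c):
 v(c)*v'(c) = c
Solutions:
 v(c) = -sqrt(C1 + c^2)
 v(c) = sqrt(C1 + c^2)


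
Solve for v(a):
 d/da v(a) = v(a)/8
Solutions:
 v(a) = C1*exp(a/8)


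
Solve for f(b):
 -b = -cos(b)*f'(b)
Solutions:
 f(b) = C1 + Integral(b/cos(b), b)


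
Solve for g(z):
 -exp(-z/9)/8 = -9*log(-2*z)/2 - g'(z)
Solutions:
 g(z) = C1 - 9*z*log(-z)/2 + 9*z*(1 - log(2))/2 - 9*exp(-z/9)/8


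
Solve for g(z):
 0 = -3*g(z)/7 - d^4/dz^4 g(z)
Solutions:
 g(z) = (C1*sin(sqrt(2)*3^(1/4)*7^(3/4)*z/14) + C2*cos(sqrt(2)*3^(1/4)*7^(3/4)*z/14))*exp(-sqrt(2)*3^(1/4)*7^(3/4)*z/14) + (C3*sin(sqrt(2)*3^(1/4)*7^(3/4)*z/14) + C4*cos(sqrt(2)*3^(1/4)*7^(3/4)*z/14))*exp(sqrt(2)*3^(1/4)*7^(3/4)*z/14)


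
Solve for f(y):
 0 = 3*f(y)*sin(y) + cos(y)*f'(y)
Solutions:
 f(y) = C1*cos(y)^3


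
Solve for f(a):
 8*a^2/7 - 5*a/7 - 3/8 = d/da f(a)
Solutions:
 f(a) = C1 + 8*a^3/21 - 5*a^2/14 - 3*a/8


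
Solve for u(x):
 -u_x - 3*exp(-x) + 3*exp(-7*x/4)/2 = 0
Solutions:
 u(x) = C1 + 3*exp(-x) - 6*exp(-7*x/4)/7


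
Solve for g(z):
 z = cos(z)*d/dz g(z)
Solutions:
 g(z) = C1 + Integral(z/cos(z), z)


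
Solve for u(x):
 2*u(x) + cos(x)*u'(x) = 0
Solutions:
 u(x) = C1*(sin(x) - 1)/(sin(x) + 1)


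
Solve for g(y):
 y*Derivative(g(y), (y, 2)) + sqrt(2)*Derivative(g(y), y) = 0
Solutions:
 g(y) = C1 + C2*y^(1 - sqrt(2))


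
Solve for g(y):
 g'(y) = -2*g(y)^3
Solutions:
 g(y) = -sqrt(2)*sqrt(-1/(C1 - 2*y))/2
 g(y) = sqrt(2)*sqrt(-1/(C1 - 2*y))/2


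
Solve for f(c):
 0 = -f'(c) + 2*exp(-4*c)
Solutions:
 f(c) = C1 - exp(-4*c)/2


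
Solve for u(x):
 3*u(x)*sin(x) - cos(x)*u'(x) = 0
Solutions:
 u(x) = C1/cos(x)^3


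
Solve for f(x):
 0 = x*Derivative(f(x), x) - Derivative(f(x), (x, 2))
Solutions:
 f(x) = C1 + C2*erfi(sqrt(2)*x/2)


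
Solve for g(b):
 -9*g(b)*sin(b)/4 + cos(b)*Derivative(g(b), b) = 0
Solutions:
 g(b) = C1/cos(b)^(9/4)


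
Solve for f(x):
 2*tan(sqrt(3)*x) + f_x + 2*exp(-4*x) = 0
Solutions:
 f(x) = C1 - sqrt(3)*log(tan(sqrt(3)*x)^2 + 1)/3 + exp(-4*x)/2


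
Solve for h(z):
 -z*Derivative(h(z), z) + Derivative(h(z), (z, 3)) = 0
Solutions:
 h(z) = C1 + Integral(C2*airyai(z) + C3*airybi(z), z)


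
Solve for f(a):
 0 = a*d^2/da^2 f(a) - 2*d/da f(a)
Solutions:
 f(a) = C1 + C2*a^3


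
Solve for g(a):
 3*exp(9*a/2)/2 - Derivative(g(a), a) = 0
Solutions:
 g(a) = C1 + exp(9*a/2)/3


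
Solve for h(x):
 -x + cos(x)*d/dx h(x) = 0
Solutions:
 h(x) = C1 + Integral(x/cos(x), x)


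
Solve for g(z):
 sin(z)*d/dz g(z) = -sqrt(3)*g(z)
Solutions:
 g(z) = C1*(cos(z) + 1)^(sqrt(3)/2)/(cos(z) - 1)^(sqrt(3)/2)


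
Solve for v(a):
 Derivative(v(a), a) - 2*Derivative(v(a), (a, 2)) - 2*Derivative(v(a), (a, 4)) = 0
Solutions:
 v(a) = C1 + C2*exp(6^(1/3)*a*(-(9 + sqrt(129))^(1/3) + 2*6^(1/3)/(9 + sqrt(129))^(1/3))/12)*sin(2^(1/3)*3^(1/6)*a*(6*2^(1/3)/(9 + sqrt(129))^(1/3) + 3^(2/3)*(9 + sqrt(129))^(1/3))/12) + C3*exp(6^(1/3)*a*(-(9 + sqrt(129))^(1/3) + 2*6^(1/3)/(9 + sqrt(129))^(1/3))/12)*cos(2^(1/3)*3^(1/6)*a*(6*2^(1/3)/(9 + sqrt(129))^(1/3) + 3^(2/3)*(9 + sqrt(129))^(1/3))/12) + C4*exp(-6^(1/3)*a*(-(9 + sqrt(129))^(1/3) + 2*6^(1/3)/(9 + sqrt(129))^(1/3))/6)


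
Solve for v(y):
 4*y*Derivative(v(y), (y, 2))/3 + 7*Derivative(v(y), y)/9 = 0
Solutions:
 v(y) = C1 + C2*y^(5/12)


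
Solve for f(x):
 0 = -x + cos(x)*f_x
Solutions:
 f(x) = C1 + Integral(x/cos(x), x)


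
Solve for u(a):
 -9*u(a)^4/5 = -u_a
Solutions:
 u(a) = 5^(1/3)*(-1/(C1 + 27*a))^(1/3)
 u(a) = 5^(1/3)*(-1/(C1 + 9*a))^(1/3)*(-3^(2/3) - 3*3^(1/6)*I)/6
 u(a) = 5^(1/3)*(-1/(C1 + 9*a))^(1/3)*(-3^(2/3) + 3*3^(1/6)*I)/6


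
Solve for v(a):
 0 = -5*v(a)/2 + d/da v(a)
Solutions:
 v(a) = C1*exp(5*a/2)


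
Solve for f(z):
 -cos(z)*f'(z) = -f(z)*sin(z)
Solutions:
 f(z) = C1/cos(z)


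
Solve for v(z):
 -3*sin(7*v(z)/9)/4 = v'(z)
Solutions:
 3*z/4 + 9*log(cos(7*v(z)/9) - 1)/14 - 9*log(cos(7*v(z)/9) + 1)/14 = C1


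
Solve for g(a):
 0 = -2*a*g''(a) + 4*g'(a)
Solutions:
 g(a) = C1 + C2*a^3


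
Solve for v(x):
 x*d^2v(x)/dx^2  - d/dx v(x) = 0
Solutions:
 v(x) = C1 + C2*x^2


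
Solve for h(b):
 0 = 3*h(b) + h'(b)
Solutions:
 h(b) = C1*exp(-3*b)


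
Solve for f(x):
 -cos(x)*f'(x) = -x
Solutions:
 f(x) = C1 + Integral(x/cos(x), x)


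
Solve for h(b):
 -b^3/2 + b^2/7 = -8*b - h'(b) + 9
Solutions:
 h(b) = C1 + b^4/8 - b^3/21 - 4*b^2 + 9*b


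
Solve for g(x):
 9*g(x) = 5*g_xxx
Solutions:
 g(x) = C3*exp(15^(2/3)*x/5) + (C1*sin(3*3^(1/6)*5^(2/3)*x/10) + C2*cos(3*3^(1/6)*5^(2/3)*x/10))*exp(-15^(2/3)*x/10)


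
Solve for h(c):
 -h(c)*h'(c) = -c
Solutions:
 h(c) = -sqrt(C1 + c^2)
 h(c) = sqrt(C1 + c^2)


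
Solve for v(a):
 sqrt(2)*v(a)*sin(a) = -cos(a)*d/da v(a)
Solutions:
 v(a) = C1*cos(a)^(sqrt(2))


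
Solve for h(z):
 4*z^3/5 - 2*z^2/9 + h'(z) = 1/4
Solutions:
 h(z) = C1 - z^4/5 + 2*z^3/27 + z/4


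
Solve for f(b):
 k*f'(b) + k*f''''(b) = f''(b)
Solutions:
 f(b) = C1 + C2*exp(2^(1/3)*b*(6^(1/3)*(sqrt(3)*sqrt(27 - 4/k^3) + 9)^(1/3)/12 - 2^(1/3)*3^(5/6)*I*(sqrt(3)*sqrt(27 - 4/k^3) + 9)^(1/3)/12 - 2/(k*(-3^(1/3) + 3^(5/6)*I)*(sqrt(3)*sqrt(27 - 4/k^3) + 9)^(1/3)))) + C3*exp(2^(1/3)*b*(6^(1/3)*(sqrt(3)*sqrt(27 - 4/k^3) + 9)^(1/3)/12 + 2^(1/3)*3^(5/6)*I*(sqrt(3)*sqrt(27 - 4/k^3) + 9)^(1/3)/12 + 2/(k*(3^(1/3) + 3^(5/6)*I)*(sqrt(3)*sqrt(27 - 4/k^3) + 9)^(1/3)))) + C4*exp(-6^(1/3)*b*(2^(1/3)*(sqrt(3)*sqrt(27 - 4/k^3) + 9)^(1/3) + 2*3^(1/3)/(k*(sqrt(3)*sqrt(27 - 4/k^3) + 9)^(1/3)))/6)


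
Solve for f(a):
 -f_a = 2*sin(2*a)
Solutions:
 f(a) = C1 + cos(2*a)


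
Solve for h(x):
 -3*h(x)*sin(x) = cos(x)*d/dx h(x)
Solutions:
 h(x) = C1*cos(x)^3


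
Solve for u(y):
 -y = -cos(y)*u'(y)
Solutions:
 u(y) = C1 + Integral(y/cos(y), y)


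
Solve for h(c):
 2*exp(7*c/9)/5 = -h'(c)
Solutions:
 h(c) = C1 - 18*exp(7*c/9)/35


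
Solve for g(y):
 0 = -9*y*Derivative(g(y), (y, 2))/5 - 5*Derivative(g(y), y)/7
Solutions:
 g(y) = C1 + C2*y^(38/63)


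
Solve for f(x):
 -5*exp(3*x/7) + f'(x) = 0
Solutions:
 f(x) = C1 + 35*exp(3*x/7)/3


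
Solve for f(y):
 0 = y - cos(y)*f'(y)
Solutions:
 f(y) = C1 + Integral(y/cos(y), y)


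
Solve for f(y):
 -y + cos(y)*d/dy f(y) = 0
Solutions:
 f(y) = C1 + Integral(y/cos(y), y)


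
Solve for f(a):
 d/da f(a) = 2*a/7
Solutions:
 f(a) = C1 + a^2/7


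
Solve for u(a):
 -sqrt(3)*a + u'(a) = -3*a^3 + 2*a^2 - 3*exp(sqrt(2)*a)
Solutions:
 u(a) = C1 - 3*a^4/4 + 2*a^3/3 + sqrt(3)*a^2/2 - 3*sqrt(2)*exp(sqrt(2)*a)/2


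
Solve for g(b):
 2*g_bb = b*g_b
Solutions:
 g(b) = C1 + C2*erfi(b/2)


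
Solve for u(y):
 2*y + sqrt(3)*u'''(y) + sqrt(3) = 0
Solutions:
 u(y) = C1 + C2*y + C3*y^2 - sqrt(3)*y^4/36 - y^3/6


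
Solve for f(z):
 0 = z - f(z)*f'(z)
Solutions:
 f(z) = -sqrt(C1 + z^2)
 f(z) = sqrt(C1 + z^2)


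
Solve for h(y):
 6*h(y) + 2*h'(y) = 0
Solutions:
 h(y) = C1*exp(-3*y)


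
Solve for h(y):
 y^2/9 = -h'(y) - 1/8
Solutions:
 h(y) = C1 - y^3/27 - y/8


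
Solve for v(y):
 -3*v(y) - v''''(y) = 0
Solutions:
 v(y) = (C1*sin(sqrt(2)*3^(1/4)*y/2) + C2*cos(sqrt(2)*3^(1/4)*y/2))*exp(-sqrt(2)*3^(1/4)*y/2) + (C3*sin(sqrt(2)*3^(1/4)*y/2) + C4*cos(sqrt(2)*3^(1/4)*y/2))*exp(sqrt(2)*3^(1/4)*y/2)


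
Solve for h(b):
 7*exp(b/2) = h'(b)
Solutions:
 h(b) = C1 + 14*exp(b/2)


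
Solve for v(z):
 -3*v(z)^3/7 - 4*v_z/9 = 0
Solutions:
 v(z) = -sqrt(14)*sqrt(-1/(C1 - 27*z))
 v(z) = sqrt(14)*sqrt(-1/(C1 - 27*z))


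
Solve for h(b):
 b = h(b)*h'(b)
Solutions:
 h(b) = -sqrt(C1 + b^2)
 h(b) = sqrt(C1 + b^2)


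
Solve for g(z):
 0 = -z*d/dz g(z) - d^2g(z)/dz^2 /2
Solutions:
 g(z) = C1 + C2*erf(z)


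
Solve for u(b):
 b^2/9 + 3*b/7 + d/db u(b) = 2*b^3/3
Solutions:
 u(b) = C1 + b^4/6 - b^3/27 - 3*b^2/14


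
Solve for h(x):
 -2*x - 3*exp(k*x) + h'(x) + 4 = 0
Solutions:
 h(x) = C1 + x^2 - 4*x + 3*exp(k*x)/k


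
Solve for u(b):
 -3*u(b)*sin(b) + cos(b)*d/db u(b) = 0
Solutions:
 u(b) = C1/cos(b)^3


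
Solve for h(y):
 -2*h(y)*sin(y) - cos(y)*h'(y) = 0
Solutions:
 h(y) = C1*cos(y)^2


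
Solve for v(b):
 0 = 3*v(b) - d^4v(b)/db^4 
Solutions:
 v(b) = C1*exp(-3^(1/4)*b) + C2*exp(3^(1/4)*b) + C3*sin(3^(1/4)*b) + C4*cos(3^(1/4)*b)


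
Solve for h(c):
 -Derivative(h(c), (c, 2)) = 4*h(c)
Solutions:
 h(c) = C1*sin(2*c) + C2*cos(2*c)


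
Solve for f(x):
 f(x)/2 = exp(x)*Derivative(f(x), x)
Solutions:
 f(x) = C1*exp(-exp(-x)/2)


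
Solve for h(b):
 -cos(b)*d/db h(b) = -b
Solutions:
 h(b) = C1 + Integral(b/cos(b), b)


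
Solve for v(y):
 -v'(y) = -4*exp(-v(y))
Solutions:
 v(y) = log(C1 + 4*y)


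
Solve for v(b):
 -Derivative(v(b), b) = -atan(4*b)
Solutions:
 v(b) = C1 + b*atan(4*b) - log(16*b^2 + 1)/8


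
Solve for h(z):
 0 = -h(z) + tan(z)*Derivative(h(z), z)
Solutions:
 h(z) = C1*sin(z)


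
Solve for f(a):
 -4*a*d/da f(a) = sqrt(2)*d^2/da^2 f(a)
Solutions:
 f(a) = C1 + C2*erf(2^(1/4)*a)


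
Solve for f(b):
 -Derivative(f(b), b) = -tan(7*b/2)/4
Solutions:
 f(b) = C1 - log(cos(7*b/2))/14


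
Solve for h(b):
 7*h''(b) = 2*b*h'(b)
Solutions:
 h(b) = C1 + C2*erfi(sqrt(7)*b/7)


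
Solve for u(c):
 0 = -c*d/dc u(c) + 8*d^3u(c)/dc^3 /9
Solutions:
 u(c) = C1 + Integral(C2*airyai(3^(2/3)*c/2) + C3*airybi(3^(2/3)*c/2), c)


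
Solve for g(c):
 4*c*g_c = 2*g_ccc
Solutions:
 g(c) = C1 + Integral(C2*airyai(2^(1/3)*c) + C3*airybi(2^(1/3)*c), c)


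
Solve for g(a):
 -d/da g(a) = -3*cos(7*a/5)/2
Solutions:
 g(a) = C1 + 15*sin(7*a/5)/14


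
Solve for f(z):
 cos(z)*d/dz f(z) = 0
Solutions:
 f(z) = C1


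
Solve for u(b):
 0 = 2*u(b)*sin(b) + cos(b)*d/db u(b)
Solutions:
 u(b) = C1*cos(b)^2


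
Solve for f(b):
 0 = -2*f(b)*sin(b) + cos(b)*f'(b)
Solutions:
 f(b) = C1/cos(b)^2


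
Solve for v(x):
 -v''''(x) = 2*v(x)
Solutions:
 v(x) = (C1*sin(2^(3/4)*x/2) + C2*cos(2^(3/4)*x/2))*exp(-2^(3/4)*x/2) + (C3*sin(2^(3/4)*x/2) + C4*cos(2^(3/4)*x/2))*exp(2^(3/4)*x/2)


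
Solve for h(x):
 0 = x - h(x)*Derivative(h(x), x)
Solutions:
 h(x) = -sqrt(C1 + x^2)
 h(x) = sqrt(C1 + x^2)


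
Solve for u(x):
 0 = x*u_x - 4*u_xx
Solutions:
 u(x) = C1 + C2*erfi(sqrt(2)*x/4)


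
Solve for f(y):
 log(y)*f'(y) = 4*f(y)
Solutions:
 f(y) = C1*exp(4*li(y))


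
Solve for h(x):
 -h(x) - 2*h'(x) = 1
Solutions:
 h(x) = C1*exp(-x/2) - 1


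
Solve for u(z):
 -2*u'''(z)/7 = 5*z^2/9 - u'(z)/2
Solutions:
 u(z) = C1 + C2*exp(-sqrt(7)*z/2) + C3*exp(sqrt(7)*z/2) + 10*z^3/27 + 80*z/63


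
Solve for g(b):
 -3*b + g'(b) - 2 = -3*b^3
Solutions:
 g(b) = C1 - 3*b^4/4 + 3*b^2/2 + 2*b


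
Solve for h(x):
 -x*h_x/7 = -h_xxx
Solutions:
 h(x) = C1 + Integral(C2*airyai(7^(2/3)*x/7) + C3*airybi(7^(2/3)*x/7), x)


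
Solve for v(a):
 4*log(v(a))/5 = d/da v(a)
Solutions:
 li(v(a)) = C1 + 4*a/5


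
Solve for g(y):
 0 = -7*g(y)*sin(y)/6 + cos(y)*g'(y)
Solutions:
 g(y) = C1/cos(y)^(7/6)


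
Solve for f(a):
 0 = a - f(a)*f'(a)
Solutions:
 f(a) = -sqrt(C1 + a^2)
 f(a) = sqrt(C1 + a^2)


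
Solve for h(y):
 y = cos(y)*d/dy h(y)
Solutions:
 h(y) = C1 + Integral(y/cos(y), y)


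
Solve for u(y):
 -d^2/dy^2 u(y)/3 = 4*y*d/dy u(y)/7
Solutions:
 u(y) = C1 + C2*erf(sqrt(42)*y/7)


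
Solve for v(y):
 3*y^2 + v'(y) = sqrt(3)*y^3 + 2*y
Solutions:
 v(y) = C1 + sqrt(3)*y^4/4 - y^3 + y^2


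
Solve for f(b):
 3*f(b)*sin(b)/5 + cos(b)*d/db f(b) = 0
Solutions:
 f(b) = C1*cos(b)^(3/5)


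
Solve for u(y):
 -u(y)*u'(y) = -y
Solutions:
 u(y) = -sqrt(C1 + y^2)
 u(y) = sqrt(C1 + y^2)


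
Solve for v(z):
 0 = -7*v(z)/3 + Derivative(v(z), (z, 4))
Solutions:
 v(z) = C1*exp(-3^(3/4)*7^(1/4)*z/3) + C2*exp(3^(3/4)*7^(1/4)*z/3) + C3*sin(3^(3/4)*7^(1/4)*z/3) + C4*cos(3^(3/4)*7^(1/4)*z/3)


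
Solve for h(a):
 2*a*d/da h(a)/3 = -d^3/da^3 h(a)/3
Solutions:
 h(a) = C1 + Integral(C2*airyai(-2^(1/3)*a) + C3*airybi(-2^(1/3)*a), a)


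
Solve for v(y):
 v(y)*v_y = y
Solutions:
 v(y) = -sqrt(C1 + y^2)
 v(y) = sqrt(C1 + y^2)


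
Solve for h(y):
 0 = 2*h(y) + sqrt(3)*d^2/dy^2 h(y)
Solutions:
 h(y) = C1*sin(sqrt(2)*3^(3/4)*y/3) + C2*cos(sqrt(2)*3^(3/4)*y/3)


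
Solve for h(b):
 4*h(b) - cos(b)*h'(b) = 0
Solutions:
 h(b) = C1*(sin(b)^2 + 2*sin(b) + 1)/(sin(b)^2 - 2*sin(b) + 1)


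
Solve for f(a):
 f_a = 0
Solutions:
 f(a) = C1


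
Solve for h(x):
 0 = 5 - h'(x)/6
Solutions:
 h(x) = C1 + 30*x


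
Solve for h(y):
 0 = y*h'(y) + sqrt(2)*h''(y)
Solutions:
 h(y) = C1 + C2*erf(2^(1/4)*y/2)


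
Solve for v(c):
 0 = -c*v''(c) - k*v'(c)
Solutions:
 v(c) = C1 + c^(1 - re(k))*(C2*sin(log(c)*Abs(im(k))) + C3*cos(log(c)*im(k)))


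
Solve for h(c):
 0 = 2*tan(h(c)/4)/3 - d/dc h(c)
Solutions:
 h(c) = -4*asin(C1*exp(c/6)) + 4*pi
 h(c) = 4*asin(C1*exp(c/6))


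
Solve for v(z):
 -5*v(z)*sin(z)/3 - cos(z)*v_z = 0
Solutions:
 v(z) = C1*cos(z)^(5/3)


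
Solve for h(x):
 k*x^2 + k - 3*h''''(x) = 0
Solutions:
 h(x) = C1 + C2*x + C3*x^2 + C4*x^3 + k*x^6/1080 + k*x^4/72


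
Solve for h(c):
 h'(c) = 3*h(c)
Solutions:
 h(c) = C1*exp(3*c)


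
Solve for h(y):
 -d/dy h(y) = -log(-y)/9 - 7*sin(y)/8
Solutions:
 h(y) = C1 + y*log(-y)/9 - y/9 - 7*cos(y)/8


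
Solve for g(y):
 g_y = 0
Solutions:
 g(y) = C1


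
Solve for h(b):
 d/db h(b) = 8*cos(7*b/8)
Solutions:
 h(b) = C1 + 64*sin(7*b/8)/7


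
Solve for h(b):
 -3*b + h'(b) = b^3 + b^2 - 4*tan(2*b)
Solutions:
 h(b) = C1 + b^4/4 + b^3/3 + 3*b^2/2 + 2*log(cos(2*b))


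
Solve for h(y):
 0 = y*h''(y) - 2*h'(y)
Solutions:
 h(y) = C1 + C2*y^3


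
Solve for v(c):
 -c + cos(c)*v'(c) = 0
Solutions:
 v(c) = C1 + Integral(c/cos(c), c)


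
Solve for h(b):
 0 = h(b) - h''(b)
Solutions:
 h(b) = C1*exp(-b) + C2*exp(b)


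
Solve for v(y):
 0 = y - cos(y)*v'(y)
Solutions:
 v(y) = C1 + Integral(y/cos(y), y)


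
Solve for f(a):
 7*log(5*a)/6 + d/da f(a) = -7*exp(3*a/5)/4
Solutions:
 f(a) = C1 - 7*a*log(a)/6 + 7*a*(1 - log(5))/6 - 35*exp(3*a/5)/12


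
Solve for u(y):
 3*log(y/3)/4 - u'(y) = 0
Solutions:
 u(y) = C1 + 3*y*log(y)/4 - 3*y*log(3)/4 - 3*y/4


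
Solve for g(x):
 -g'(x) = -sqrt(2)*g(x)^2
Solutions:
 g(x) = -1/(C1 + sqrt(2)*x)


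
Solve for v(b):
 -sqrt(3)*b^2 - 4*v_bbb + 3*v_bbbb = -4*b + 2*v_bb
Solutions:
 v(b) = C1 + C2*b + C3*exp(b*(2 - sqrt(10))/3) + C4*exp(b*(2 + sqrt(10))/3) - sqrt(3)*b^4/24 + b^3*(1 + sqrt(3))/3 + b^2*(-11*sqrt(3)/4 - 2)


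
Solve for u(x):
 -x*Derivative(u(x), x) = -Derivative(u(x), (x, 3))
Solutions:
 u(x) = C1 + Integral(C2*airyai(x) + C3*airybi(x), x)


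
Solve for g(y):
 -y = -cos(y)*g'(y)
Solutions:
 g(y) = C1 + Integral(y/cos(y), y)


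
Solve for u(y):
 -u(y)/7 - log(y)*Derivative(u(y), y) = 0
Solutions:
 u(y) = C1*exp(-li(y)/7)


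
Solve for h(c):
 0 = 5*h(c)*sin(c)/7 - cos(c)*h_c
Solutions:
 h(c) = C1/cos(c)^(5/7)


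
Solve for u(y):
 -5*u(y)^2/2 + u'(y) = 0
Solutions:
 u(y) = -2/(C1 + 5*y)


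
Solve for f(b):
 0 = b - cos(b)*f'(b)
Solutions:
 f(b) = C1 + Integral(b/cos(b), b)


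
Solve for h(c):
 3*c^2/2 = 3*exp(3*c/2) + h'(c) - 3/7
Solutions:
 h(c) = C1 + c^3/2 + 3*c/7 - 2*exp(3*c/2)


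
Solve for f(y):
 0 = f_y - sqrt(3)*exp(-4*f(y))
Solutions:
 f(y) = log(-I*(C1 + 4*sqrt(3)*y)^(1/4))
 f(y) = log(I*(C1 + 4*sqrt(3)*y)^(1/4))
 f(y) = log(-(C1 + 4*sqrt(3)*y)^(1/4))
 f(y) = log(C1 + 4*sqrt(3)*y)/4


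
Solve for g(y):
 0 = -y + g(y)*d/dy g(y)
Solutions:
 g(y) = -sqrt(C1 + y^2)
 g(y) = sqrt(C1 + y^2)


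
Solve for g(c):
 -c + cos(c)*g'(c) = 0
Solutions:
 g(c) = C1 + Integral(c/cos(c), c)


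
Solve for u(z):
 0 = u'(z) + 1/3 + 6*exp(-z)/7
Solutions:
 u(z) = C1 - z/3 + 6*exp(-z)/7


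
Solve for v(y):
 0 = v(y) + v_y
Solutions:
 v(y) = C1*exp(-y)


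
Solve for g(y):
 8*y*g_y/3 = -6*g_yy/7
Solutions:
 g(y) = C1 + C2*erf(sqrt(14)*y/3)


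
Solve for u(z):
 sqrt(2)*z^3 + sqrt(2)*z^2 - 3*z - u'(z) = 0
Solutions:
 u(z) = C1 + sqrt(2)*z^4/4 + sqrt(2)*z^3/3 - 3*z^2/2


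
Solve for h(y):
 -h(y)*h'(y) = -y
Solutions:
 h(y) = -sqrt(C1 + y^2)
 h(y) = sqrt(C1 + y^2)


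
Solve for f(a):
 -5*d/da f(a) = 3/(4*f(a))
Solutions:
 f(a) = -sqrt(C1 - 30*a)/10
 f(a) = sqrt(C1 - 30*a)/10


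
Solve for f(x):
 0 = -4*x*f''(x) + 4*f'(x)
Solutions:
 f(x) = C1 + C2*x^2


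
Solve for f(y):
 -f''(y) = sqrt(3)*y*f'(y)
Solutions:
 f(y) = C1 + C2*erf(sqrt(2)*3^(1/4)*y/2)


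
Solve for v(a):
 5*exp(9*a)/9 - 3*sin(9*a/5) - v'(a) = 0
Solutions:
 v(a) = C1 + 5*exp(9*a)/81 + 5*cos(9*a/5)/3


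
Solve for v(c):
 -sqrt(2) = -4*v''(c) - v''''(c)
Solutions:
 v(c) = C1 + C2*c + C3*sin(2*c) + C4*cos(2*c) + sqrt(2)*c^2/8


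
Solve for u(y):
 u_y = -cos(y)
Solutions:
 u(y) = C1 - sin(y)


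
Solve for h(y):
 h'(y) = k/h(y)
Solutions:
 h(y) = -sqrt(C1 + 2*k*y)
 h(y) = sqrt(C1 + 2*k*y)


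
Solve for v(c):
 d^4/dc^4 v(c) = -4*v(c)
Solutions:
 v(c) = (C1*sin(c) + C2*cos(c))*exp(-c) + (C3*sin(c) + C4*cos(c))*exp(c)


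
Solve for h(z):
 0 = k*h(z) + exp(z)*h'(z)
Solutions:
 h(z) = C1*exp(k*exp(-z))


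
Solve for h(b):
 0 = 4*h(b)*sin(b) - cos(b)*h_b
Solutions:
 h(b) = C1/cos(b)^4


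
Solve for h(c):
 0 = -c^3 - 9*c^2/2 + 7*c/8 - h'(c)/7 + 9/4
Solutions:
 h(c) = C1 - 7*c^4/4 - 21*c^3/2 + 49*c^2/16 + 63*c/4


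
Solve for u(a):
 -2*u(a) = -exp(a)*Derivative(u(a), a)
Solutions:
 u(a) = C1*exp(-2*exp(-a))


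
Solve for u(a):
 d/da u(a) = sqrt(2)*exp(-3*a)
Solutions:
 u(a) = C1 - sqrt(2)*exp(-3*a)/3


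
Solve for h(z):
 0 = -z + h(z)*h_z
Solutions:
 h(z) = -sqrt(C1 + z^2)
 h(z) = sqrt(C1 + z^2)


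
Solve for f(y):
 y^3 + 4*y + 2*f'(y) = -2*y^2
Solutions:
 f(y) = C1 - y^4/8 - y^3/3 - y^2


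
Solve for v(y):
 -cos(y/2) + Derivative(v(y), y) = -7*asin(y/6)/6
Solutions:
 v(y) = C1 - 7*y*asin(y/6)/6 - 7*sqrt(36 - y^2)/6 + 2*sin(y/2)


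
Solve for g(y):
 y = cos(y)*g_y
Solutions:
 g(y) = C1 + Integral(y/cos(y), y)


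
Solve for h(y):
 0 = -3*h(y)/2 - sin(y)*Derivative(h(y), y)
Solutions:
 h(y) = C1*(cos(y) + 1)^(3/4)/(cos(y) - 1)^(3/4)


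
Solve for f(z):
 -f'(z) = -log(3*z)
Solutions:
 f(z) = C1 + z*log(z) - z + z*log(3)


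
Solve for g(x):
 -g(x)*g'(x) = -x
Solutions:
 g(x) = -sqrt(C1 + x^2)
 g(x) = sqrt(C1 + x^2)


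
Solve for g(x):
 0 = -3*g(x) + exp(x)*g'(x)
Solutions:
 g(x) = C1*exp(-3*exp(-x))


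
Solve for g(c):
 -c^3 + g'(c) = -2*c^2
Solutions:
 g(c) = C1 + c^4/4 - 2*c^3/3


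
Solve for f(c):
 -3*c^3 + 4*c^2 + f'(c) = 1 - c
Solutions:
 f(c) = C1 + 3*c^4/4 - 4*c^3/3 - c^2/2 + c


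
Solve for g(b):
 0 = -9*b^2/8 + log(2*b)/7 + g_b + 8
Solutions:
 g(b) = C1 + 3*b^3/8 - b*log(b)/7 - 55*b/7 - b*log(2)/7


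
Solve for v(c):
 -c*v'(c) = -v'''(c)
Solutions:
 v(c) = C1 + Integral(C2*airyai(c) + C3*airybi(c), c)


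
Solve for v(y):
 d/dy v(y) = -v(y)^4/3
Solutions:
 v(y) = (-1 - sqrt(3)*I)*(1/(C1 + y))^(1/3)/2
 v(y) = (-1 + sqrt(3)*I)*(1/(C1 + y))^(1/3)/2
 v(y) = (1/(C1 + y))^(1/3)


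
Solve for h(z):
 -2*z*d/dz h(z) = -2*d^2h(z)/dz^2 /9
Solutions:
 h(z) = C1 + C2*erfi(3*sqrt(2)*z/2)


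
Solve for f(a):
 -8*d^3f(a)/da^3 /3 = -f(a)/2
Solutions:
 f(a) = C3*exp(2^(2/3)*3^(1/3)*a/4) + (C1*sin(2^(2/3)*3^(5/6)*a/8) + C2*cos(2^(2/3)*3^(5/6)*a/8))*exp(-2^(2/3)*3^(1/3)*a/8)


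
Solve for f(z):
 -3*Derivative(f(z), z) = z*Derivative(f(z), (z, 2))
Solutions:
 f(z) = C1 + C2/z^2


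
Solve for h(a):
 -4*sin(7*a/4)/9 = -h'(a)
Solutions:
 h(a) = C1 - 16*cos(7*a/4)/63


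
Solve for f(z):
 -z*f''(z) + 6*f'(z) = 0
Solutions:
 f(z) = C1 + C2*z^7


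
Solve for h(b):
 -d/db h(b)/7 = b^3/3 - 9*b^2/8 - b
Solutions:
 h(b) = C1 - 7*b^4/12 + 21*b^3/8 + 7*b^2/2


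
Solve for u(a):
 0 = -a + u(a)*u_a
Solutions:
 u(a) = -sqrt(C1 + a^2)
 u(a) = sqrt(C1 + a^2)


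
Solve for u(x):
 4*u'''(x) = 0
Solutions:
 u(x) = C1 + C2*x + C3*x^2


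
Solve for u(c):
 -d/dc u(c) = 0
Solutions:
 u(c) = C1


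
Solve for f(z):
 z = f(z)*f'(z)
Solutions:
 f(z) = -sqrt(C1 + z^2)
 f(z) = sqrt(C1 + z^2)


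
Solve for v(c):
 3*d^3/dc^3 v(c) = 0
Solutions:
 v(c) = C1 + C2*c + C3*c^2


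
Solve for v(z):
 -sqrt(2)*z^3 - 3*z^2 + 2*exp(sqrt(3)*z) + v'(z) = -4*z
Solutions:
 v(z) = C1 + sqrt(2)*z^4/4 + z^3 - 2*z^2 - 2*sqrt(3)*exp(sqrt(3)*z)/3


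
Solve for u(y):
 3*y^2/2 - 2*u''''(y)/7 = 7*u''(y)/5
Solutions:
 u(y) = C1 + C2*y + C3*sin(7*sqrt(10)*y/10) + C4*cos(7*sqrt(10)*y/10) + 5*y^4/56 - 75*y^2/343


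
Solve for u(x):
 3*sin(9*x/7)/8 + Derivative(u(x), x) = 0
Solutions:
 u(x) = C1 + 7*cos(9*x/7)/24


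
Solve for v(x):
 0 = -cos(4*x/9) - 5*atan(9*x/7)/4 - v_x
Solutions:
 v(x) = C1 - 5*x*atan(9*x/7)/4 + 35*log(81*x^2 + 49)/72 - 9*sin(4*x/9)/4


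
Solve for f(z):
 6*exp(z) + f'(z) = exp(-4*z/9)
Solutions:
 f(z) = C1 - 6*exp(z) - 9*exp(-4*z/9)/4


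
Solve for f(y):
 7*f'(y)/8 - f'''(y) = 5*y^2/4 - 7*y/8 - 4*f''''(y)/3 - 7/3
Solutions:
 f(y) = C1 + C2*exp(y*((sqrt(399) + 20)^(-1/3) + 2 + (sqrt(399) + 20)^(1/3))/8)*sin(sqrt(3)*y*(-(sqrt(399) + 20)^(1/3) + (sqrt(399) + 20)^(-1/3))/8) + C3*exp(y*((sqrt(399) + 20)^(-1/3) + 2 + (sqrt(399) + 20)^(1/3))/8)*cos(sqrt(3)*y*(-(sqrt(399) + 20)^(1/3) + (sqrt(399) + 20)^(-1/3))/8) + C4*exp(y*(-(sqrt(399) + 20)^(1/3) - 1/(sqrt(399) + 20)^(1/3) + 1)/4) + 10*y^3/21 - y^2/2 + 88*y/147


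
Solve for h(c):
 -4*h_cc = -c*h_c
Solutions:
 h(c) = C1 + C2*erfi(sqrt(2)*c/4)


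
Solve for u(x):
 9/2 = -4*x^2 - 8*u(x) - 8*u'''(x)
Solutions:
 u(x) = C3*exp(-x) - x^2/2 + (C1*sin(sqrt(3)*x/2) + C2*cos(sqrt(3)*x/2))*exp(x/2) - 9/16


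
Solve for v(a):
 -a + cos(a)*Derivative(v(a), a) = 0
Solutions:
 v(a) = C1 + Integral(a/cos(a), a)


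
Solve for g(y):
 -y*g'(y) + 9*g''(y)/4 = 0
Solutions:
 g(y) = C1 + C2*erfi(sqrt(2)*y/3)


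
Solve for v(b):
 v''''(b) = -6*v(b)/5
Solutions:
 v(b) = (C1*sin(10^(3/4)*3^(1/4)*b/10) + C2*cos(10^(3/4)*3^(1/4)*b/10))*exp(-10^(3/4)*3^(1/4)*b/10) + (C3*sin(10^(3/4)*3^(1/4)*b/10) + C4*cos(10^(3/4)*3^(1/4)*b/10))*exp(10^(3/4)*3^(1/4)*b/10)


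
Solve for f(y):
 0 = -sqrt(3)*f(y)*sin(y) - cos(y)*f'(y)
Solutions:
 f(y) = C1*cos(y)^(sqrt(3))


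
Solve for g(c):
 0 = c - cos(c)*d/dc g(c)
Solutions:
 g(c) = C1 + Integral(c/cos(c), c)


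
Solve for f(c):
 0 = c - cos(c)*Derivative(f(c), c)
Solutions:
 f(c) = C1 + Integral(c/cos(c), c)


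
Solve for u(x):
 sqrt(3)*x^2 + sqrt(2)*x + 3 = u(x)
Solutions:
 u(x) = sqrt(3)*x^2 + sqrt(2)*x + 3


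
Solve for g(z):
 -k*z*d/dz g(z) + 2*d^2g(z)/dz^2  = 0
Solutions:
 g(z) = Piecewise((-sqrt(pi)*C1*erf(z*sqrt(-k)/2)/sqrt(-k) - C2, (k > 0) | (k < 0)), (-C1*z - C2, True))


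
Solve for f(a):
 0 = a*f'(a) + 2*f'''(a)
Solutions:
 f(a) = C1 + Integral(C2*airyai(-2^(2/3)*a/2) + C3*airybi(-2^(2/3)*a/2), a)
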